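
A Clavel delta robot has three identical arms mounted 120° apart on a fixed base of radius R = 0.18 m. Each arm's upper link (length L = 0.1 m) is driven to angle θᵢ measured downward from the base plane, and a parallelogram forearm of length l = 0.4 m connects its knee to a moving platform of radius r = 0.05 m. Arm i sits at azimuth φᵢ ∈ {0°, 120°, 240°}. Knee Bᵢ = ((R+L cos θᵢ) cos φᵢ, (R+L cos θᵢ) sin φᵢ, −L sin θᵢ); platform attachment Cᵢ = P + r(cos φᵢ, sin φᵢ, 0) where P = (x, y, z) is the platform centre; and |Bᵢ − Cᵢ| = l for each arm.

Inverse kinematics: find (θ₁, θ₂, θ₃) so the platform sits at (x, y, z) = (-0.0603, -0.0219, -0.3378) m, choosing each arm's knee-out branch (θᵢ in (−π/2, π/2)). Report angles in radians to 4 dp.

φ1=0.0° → target in arm frame (-0.0603, -0.0219)
  A=0.1903, B=-0.3378, C=(l²−L²−A²−y'²−z²)/(2L)=-0.0040
  √(A²+B²)=0.3877;  θ1 = -1.0578+1.5811 ≈ 0.5234
arm 2 (φ=120.0°): x'=0.0112, y'=0.0632
  e−x'=0.1188;  (l²−L²−(e−x')²−y'²−z²)/2L = 0.0889
  θ2 = atan2(B,A) + arccos(C/0.3581) = 0.0873
arm 3 (φ=240.0°): x'=0.0491, y'=-0.0413
  e−x'=0.0809;  (l²−L²−(e−x')²−y'²−z²)/2L = 0.1382
  γ=atan2(-0.3378,0.0809)=-1.3358;  ψ=arccos(0.3980)=1.1615;  θ3=γ+ψ≈-0.1743

θ₁ = 0.5234, θ₂ = 0.0873, θ₃ = -0.1743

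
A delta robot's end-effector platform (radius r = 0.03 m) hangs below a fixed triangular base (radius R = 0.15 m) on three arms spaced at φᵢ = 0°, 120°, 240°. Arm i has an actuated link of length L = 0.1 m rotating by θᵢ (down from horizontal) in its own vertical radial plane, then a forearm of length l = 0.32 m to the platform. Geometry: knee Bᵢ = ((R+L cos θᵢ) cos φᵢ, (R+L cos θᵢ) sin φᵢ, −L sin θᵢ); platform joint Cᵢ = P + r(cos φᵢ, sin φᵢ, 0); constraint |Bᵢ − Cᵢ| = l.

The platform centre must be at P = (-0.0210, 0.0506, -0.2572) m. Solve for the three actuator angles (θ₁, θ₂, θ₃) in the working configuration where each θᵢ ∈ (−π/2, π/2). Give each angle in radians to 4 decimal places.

arm 1 (φ=0.0°): x'=-0.0210, y'=0.0506
  A cos θ + B sin θ = C:  0.1410·cos θ + -0.2572·sin θ = 0.0190
  γ=atan2(-0.2572,0.1410)=-1.0693;  ψ=arccos(0.0649)=1.5059;  θ1=γ+ψ≈0.4365
rotate P by −φ2: (0.0543, -0.0071, -0.2572)
  e−x'=0.0657;  (l²−L²−(e−x')²−y'²−z²)/2L = 0.1094
  θ2 = atan2(B,A) + arccos(C/0.2655) = -0.1748
φ3=240.0° → target in arm frame (-0.0333, -0.0435)
  A cos θ + B sin θ = C:  0.1533·cos θ + -0.2572·sin θ = 0.0042
  γ=atan2(-0.2572,0.1533)=-1.0332;  ψ=arccos(0.0142)=1.5566;  θ3=γ+ψ≈0.5234

θ₁ = 0.4365, θ₂ = -0.1748, θ₃ = 0.5234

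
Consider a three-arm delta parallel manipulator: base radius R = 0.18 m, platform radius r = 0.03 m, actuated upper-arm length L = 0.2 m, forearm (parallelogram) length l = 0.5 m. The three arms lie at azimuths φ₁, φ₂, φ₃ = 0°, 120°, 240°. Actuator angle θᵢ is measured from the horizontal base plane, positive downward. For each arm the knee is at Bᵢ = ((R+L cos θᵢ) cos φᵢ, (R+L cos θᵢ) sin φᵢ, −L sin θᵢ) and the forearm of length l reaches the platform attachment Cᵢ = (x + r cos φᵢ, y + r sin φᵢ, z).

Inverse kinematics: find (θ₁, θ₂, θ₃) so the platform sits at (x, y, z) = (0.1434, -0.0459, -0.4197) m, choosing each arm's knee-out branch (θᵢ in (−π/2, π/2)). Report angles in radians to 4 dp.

φ1=0.0° → target in arm frame (0.1434, -0.0459)
  e−x'=0.0066;  (l²−L²−(e−x')²−y'²−z²)/2L = 0.0793
  θ1 = atan2(B,A) + arccos(C/0.4198) = -0.1742
rotate P by −φ2: (-0.1115, -0.1012, -0.4197)
  A=0.2615, B=-0.4197, C=(l²−L²−A²−y'²−z²)/(2L)=-0.1119
  √(A²+B²)=0.4945;  θ2 = -1.0137+1.7990 ≈ 0.7854
rotate P by −φ3: (-0.0319, 0.1471, -0.4197)
  A cos θ + B sin θ = C:  0.1819·cos θ + -0.4197·sin θ = -0.0523
  √(A²+B²)=0.4574;  θ3 = -1.1617+1.6853 ≈ 0.5236

θ₁ = -0.1742, θ₂ = 0.7854, θ₃ = 0.5236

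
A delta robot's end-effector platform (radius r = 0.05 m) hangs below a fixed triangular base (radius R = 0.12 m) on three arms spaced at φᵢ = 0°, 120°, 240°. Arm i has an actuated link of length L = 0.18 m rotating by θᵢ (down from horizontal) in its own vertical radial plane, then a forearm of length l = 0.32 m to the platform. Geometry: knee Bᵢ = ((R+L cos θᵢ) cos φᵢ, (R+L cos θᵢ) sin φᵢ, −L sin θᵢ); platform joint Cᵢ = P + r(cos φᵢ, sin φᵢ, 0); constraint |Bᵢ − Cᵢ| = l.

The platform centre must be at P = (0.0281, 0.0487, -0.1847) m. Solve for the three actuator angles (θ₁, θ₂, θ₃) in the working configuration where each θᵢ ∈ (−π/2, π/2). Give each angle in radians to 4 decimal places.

rotate P by −φ1: (0.0281, 0.0487, -0.1847)
  A=0.0419, B=-0.1847, C=(l²−L²−A²−y'²−z²)/(2L)=0.0882
  θ1 = atan2(B,A) + arccos(C/0.1894) = -0.2615
φ2=120.0° → target in arm frame (0.0281, -0.0487)
  A=0.0419, B=-0.1847, C=(l²−L²−A²−y'²−z²)/(2L)=0.0882
  γ=atan2(-0.1847,0.0419)=-1.3478;  ψ=arccos(0.4659)=1.0862;  θ2=γ+ψ≈-0.2617
φ3=240.0° → target in arm frame (-0.0562, 0.0000)
  A=0.1262, B=-0.1847, C=(l²−L²−A²−y'²−z²)/(2L)=0.0554
  γ=atan2(-0.1847,0.1262)=-0.9713;  ψ=arccos(0.2478)=1.3204;  θ3=γ+ψ≈0.3491

θ₁ = -0.2615, θ₂ = -0.2617, θ₃ = 0.3491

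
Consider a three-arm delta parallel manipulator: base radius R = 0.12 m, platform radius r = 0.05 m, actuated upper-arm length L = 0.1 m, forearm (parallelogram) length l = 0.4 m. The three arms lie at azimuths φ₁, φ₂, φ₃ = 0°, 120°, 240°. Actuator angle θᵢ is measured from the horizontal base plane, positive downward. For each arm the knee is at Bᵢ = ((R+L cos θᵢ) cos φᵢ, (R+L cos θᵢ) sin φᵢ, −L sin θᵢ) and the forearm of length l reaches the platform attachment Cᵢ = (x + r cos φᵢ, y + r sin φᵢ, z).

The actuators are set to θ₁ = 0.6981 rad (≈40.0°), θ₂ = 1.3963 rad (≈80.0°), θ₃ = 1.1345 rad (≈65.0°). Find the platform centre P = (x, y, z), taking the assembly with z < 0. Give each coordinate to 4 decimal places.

(0.0894, -0.0373, -0.4584)

φ1=0.0°: virtual centre (0.1466, 0.0000, -0.0643), radius l
S2 = (0.0874·cos120.0°, 0.0874·sin120.0°, -0.0985) = (-0.0437, 0.0757, -0.0985)
φ3=240.0°: virtual centre (-0.0561, -0.0972, -0.0906), radius l
eliminate P² terms by subtracting sphere 1 from 2 and 3
plane₁₂: -0.3806x+0.1513y+-0.0684z = -0.0083
det = 0.1354;  x = 0.0173+-0.1572z,  y = -0.0113+0.0567z
quadratic in z: (1.0279)z²+(0.1679)z+(-0.1390)=0, √Δ=0.7745 → z ∈ {-0.4584, 0.2950}; z = -0.4584 (taking z<0)
x = 0.0894, y = -0.0373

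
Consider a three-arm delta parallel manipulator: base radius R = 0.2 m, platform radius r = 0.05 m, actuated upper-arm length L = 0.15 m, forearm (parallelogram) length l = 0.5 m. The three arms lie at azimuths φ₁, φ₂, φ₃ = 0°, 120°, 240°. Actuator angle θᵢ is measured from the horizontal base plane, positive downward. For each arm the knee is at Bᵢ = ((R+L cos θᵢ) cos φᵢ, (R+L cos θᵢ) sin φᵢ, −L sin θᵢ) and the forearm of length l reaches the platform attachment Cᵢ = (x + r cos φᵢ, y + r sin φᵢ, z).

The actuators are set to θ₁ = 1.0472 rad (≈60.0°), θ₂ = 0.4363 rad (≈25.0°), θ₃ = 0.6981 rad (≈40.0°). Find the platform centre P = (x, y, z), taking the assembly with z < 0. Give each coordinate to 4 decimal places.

φ1=0.0°: virtual centre (0.2250, 0.0000, -0.1299), radius l
centre 2 = (0.2859·cos120.0°, 0.2859·sin120.0°, -0.0634) = (-0.1430, 0.2476, -0.0634)
arm 3 at φ=240.0°: e+L cos θ3 = 0.2649;  centre 3 = (-0.1325, -0.2294, -0.0964)
subtract pairs → two planes through P
plane₁₂: -0.7359x+0.4953y+0.1330z = 0.0183
det = 0.6918;  x = -0.0207+0.1362z,  y = 0.0062+-0.0662z
into |P−centre ₁|² = l²: 1.0229z² + 0.1921z + -0.1727 = 0;  Δ = 0.7436;  z = -0.5154 or 0.3276 → z<0 root = -0.5154
x = -0.0909, y = 0.0403

(-0.0909, 0.0403, -0.5154)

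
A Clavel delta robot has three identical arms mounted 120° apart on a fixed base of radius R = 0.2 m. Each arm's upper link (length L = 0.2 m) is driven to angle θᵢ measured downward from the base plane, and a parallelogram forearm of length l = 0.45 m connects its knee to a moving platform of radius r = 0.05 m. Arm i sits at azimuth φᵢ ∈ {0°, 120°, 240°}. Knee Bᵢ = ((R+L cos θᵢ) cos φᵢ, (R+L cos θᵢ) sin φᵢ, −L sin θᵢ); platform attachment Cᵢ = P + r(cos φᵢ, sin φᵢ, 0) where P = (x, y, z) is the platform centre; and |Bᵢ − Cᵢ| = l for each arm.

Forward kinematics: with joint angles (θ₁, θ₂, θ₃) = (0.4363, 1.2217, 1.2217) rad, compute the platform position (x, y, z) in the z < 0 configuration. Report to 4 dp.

(0.1555, 0.0000, -0.4988)

centre 1 = (0.3313·cos0.0°, 0.3313·sin0.0°, -0.0845) = (0.3313, 0.0000, -0.0845)
centre 2 = (0.2184·cos120.0°, 0.2184·sin120.0°, -0.1879) = (-0.1092, 0.1891, -0.1879)
centre 3 = (0.2184·cos240.0°, 0.2184·sin240.0°, -0.1879) = (-0.1092, -0.1891, -0.1879)
|centre ₂|²−|centre ₁|² = -0.0339;  |centre ₃|²−|centre ₁|² = -0.0339
linear system: -0.8809x+0.3783y = -0.0339−-0.2068z; -0.8809x+-0.3783y = -0.0339−-0.2068z
det = 0.6665;  x = 0.0384+-0.2348z,  y = 0.0000+0.0000z
quadratic in z: (1.0551)z²+(0.3065)z+(-0.1096)=0, √Δ=0.7460 → z ∈ {-0.4988, 0.2083}; z = -0.4988 (taking z<0)
x = 0.1555, y = 0.0000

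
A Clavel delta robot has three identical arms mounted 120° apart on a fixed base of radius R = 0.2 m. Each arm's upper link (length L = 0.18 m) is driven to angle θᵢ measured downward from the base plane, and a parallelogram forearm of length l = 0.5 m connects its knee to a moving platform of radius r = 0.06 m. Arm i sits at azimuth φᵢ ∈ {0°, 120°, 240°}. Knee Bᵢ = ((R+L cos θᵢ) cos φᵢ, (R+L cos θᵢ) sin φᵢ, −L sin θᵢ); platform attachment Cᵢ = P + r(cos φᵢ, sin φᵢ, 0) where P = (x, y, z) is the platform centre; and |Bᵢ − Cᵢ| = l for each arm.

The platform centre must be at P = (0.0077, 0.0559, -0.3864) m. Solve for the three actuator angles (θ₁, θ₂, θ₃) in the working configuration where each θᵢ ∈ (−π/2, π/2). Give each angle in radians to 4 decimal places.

θ₁ = -0.0003, θ₂ = -0.1745, θ₃ = 0.2616

arm 1 (φ=0.0°): x'=0.0077, y'=0.0559
  e−x'=0.1323;  (l²−L²−(e−x')²−y'²−z²)/2L = 0.1324
  θ1 = atan2(B,A) + arccos(C/0.4084) = -0.0003
arm 2 (φ=120.0°): x'=0.0446, y'=-0.0346
  e−x'=0.0954;  (l²−L²−(e−x')²−y'²−z²)/2L = 0.1611
  θ2 = atan2(B,A) + arccos(C/0.3980) = -0.1745
φ3=240.0° → target in arm frame (-0.0523, -0.0213)
  e−x'=0.1923;  (l²−L²−(e−x')²−y'²−z²)/2L = 0.0858
  γ=atan2(-0.3864,0.1923)=-1.1091;  ψ=arccos(0.1987)=1.3707;  θ3=γ+ψ≈0.2616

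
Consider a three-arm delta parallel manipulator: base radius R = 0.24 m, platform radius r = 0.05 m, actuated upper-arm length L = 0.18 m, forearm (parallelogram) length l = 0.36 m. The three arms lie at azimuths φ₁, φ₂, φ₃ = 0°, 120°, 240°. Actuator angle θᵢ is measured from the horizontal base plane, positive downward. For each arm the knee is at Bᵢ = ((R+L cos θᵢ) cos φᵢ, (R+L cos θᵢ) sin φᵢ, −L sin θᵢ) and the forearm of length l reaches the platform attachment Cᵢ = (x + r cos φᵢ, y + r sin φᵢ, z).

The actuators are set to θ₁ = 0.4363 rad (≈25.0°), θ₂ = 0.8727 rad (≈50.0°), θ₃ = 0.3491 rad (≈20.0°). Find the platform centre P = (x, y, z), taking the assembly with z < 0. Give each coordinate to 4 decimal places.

φ1=0.0°: virtual centre (0.3531, 0.0000, -0.0761), radius l
arm 2 at φ=120.0°: e+L cos θ2 = 0.3057;  S2 = (-0.1528, 0.2647, -0.1379)
arm 3 at φ=240.0°: e+L cos θ3 = 0.3591;  S3 = (-0.1796, -0.3110, -0.0616)
|S₂|²−|S₁|² = -0.0180;  |S₃|²−|S₁|² = 0.0023
[-1.0120 0.5295 -0.1237]·P = -0.0180;  [-1.0654 -0.6221 0.0290]·P = 0.0023
Cramer: x(z) = 0.0084-0.0516z;  y(z) = -0.0180+0.1350z
into |P−S₁|² = l²: 1.0209z² + 0.1828z + -0.0046 = 0;  Δ = 0.0523;  z = -0.2016 or 0.0225 → z<0 root = -0.2016
x = 0.0188, y = -0.0452

(0.0188, -0.0452, -0.2016)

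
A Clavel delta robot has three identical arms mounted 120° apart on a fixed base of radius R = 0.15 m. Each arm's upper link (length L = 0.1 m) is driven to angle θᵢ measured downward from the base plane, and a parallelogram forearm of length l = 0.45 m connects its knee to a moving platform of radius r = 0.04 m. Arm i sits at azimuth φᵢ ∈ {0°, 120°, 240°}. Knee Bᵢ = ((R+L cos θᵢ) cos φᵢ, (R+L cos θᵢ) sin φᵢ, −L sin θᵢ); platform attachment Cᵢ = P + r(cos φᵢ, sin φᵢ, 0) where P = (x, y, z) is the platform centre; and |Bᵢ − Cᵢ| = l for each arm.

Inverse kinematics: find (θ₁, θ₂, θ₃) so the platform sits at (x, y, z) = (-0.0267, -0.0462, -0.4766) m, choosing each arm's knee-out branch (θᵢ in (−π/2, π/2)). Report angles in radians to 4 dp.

φ1=0.0° → target in arm frame (-0.0267, -0.0462)
  A=0.1367, B=-0.4766, C=(l²−L²−A²−y'²−z²)/(2L)=-0.2773
  √(A²+B²)=0.4958;  θ1 = -1.2915+2.1644 ≈ 0.8729
φ2=120.0° → target in arm frame (-0.0267, 0.0462)
  A=0.1367, B=-0.4766, C=(l²−L²−A²−y'²−z²)/(2L)=-0.2773
  √(A²+B²)=0.4958;  θ2 = -1.2915+2.1643 ≈ 0.8728
arm 3 (φ=240.0°): x'=0.0534, y'=0.0000
  e−x'=0.0566;  (l²−L²−(e−x')²−y'²−z²)/2L = -0.1893
  √(A²+B²)=0.4800;  θ3 = -1.4525+1.9762 ≈ 0.5237

θ₁ = 0.8729, θ₂ = 0.8728, θ₃ = 0.5237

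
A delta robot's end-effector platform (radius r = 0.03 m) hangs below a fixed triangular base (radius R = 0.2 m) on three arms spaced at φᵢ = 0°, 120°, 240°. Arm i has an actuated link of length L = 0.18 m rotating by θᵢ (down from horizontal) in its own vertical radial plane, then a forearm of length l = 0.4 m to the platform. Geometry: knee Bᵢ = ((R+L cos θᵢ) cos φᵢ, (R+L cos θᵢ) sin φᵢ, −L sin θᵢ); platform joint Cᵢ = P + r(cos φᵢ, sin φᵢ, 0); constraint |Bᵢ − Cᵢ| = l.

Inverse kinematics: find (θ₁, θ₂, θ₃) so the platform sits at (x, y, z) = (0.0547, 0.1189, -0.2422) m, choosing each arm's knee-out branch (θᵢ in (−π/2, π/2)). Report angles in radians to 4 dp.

θ₁ = 0.0000, θ₂ = -0.1748, θ₃ = 1.0468

φ1=0.0° → target in arm frame (0.0547, 0.1189)
  A cos θ + B sin θ = C:  0.1153·cos θ + -0.2422·sin θ = 0.1153
  θ1 = atan2(B,A) + arccos(C/0.2682) = 0.0000
rotate P by −φ2: (0.0756, -0.1068, -0.2422)
  A=0.0944, B=-0.2422, C=(l²−L²−A²−y'²−z²)/(2L)=0.1351
  γ=atan2(-0.2422,0.0944)=-1.1992;  ψ=arccos(0.5196)=1.0244;  θ2=γ+ψ≈-0.1748
rotate P by −φ3: (-0.1303, -0.0121, -0.2422)
  A cos θ + B sin θ = C:  0.3003·cos θ + -0.2422·sin θ = -0.0594
  γ=atan2(-0.2422,0.3003)=-0.6787;  ψ=arccos(-0.1541)=1.7255;  θ3=γ+ψ≈1.0468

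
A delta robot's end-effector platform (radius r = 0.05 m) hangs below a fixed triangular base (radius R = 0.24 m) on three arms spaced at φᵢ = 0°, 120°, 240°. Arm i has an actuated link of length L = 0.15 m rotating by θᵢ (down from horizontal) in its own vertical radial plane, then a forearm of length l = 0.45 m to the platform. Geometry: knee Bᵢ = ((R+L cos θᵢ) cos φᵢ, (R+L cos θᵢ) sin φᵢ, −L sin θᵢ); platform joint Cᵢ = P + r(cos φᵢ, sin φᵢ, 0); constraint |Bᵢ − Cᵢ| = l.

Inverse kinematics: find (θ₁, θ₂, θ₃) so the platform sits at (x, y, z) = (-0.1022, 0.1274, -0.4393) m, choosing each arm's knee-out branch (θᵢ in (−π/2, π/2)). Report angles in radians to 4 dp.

φ1=0.0° → target in arm frame (-0.1022, 0.1274)
  e−x'=0.2922;  (l²−L²−(e−x')²−y'²−z²)/2L = -0.3820
  γ=atan2(-0.4393,0.2922)=-0.9838;  ψ=arccos(-0.7240)=2.3804;  θ1=γ+ψ≈1.3965
φ2=120.0° → target in arm frame (0.1614, 0.0248)
  e−x'=0.0286;  (l²−L²−(e−x')²−y'²−z²)/2L = -0.0481
  γ=atan2(-0.4393,0.0286)=-1.5059;  ψ=arccos(-0.1092)=1.6802;  θ2=γ+ψ≈0.1743
φ3=240.0° → target in arm frame (-0.0592, -0.1522)
  e−x'=0.2492;  (l²−L²−(e−x')²−y'²−z²)/2L = -0.3276
  √(A²+B²)=0.5051;  θ3 = -1.0547+2.2765 ≈ 1.2217

θ₁ = 1.3965, θ₂ = 0.1743, θ₃ = 1.2217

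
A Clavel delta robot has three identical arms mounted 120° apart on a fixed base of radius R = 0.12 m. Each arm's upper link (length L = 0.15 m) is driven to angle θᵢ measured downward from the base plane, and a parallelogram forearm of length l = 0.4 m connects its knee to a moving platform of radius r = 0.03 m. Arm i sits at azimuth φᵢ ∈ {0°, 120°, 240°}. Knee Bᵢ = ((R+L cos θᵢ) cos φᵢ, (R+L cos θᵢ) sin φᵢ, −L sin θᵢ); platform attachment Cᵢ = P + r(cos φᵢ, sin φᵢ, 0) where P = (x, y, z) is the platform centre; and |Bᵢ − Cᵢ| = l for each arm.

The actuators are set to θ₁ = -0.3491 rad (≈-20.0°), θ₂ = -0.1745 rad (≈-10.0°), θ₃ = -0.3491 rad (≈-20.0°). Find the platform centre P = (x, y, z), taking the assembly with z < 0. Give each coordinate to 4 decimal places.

φ1=0.0°: virtual centre (0.2310, 0.0000, 0.0513), radius l
φ2=120.0°: virtual centre (-0.1189, 0.2059, 0.0260), radius l
S3 = (0.2310·cos240.0°, 0.2310·sin240.0°, 0.0513) = (-0.1155, -0.2000, 0.0513)
eliminate P² terms by subtracting sphere 1 from 2 and 3
linear system: -0.6996x+0.4117y = 0.0012−-0.0505z; -0.6929x+-0.4000y = 0.0000−0.0000z
det = 0.5651;  x = -0.0009+-0.0358z,  y = 0.0015+0.0619z
quadratic in z: (1.0051)z²+(-0.0858)z+(-0.1036)=0, √Δ=0.6512 → z ∈ {-0.2812, 0.3666}; z = -0.2812 (taking z<0)
x = 0.0092, y = -0.0159

(0.0092, -0.0159, -0.2812)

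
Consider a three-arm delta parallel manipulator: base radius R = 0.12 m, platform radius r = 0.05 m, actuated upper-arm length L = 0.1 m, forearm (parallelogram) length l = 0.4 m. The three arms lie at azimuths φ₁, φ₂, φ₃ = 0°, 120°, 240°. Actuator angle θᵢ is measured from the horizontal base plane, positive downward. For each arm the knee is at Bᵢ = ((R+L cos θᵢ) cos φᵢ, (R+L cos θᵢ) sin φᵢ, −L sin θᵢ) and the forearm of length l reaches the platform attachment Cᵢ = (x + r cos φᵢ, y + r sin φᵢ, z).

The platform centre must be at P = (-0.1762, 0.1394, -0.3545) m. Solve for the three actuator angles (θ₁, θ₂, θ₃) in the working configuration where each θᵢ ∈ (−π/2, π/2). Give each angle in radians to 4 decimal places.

arm 1 (φ=0.0°): x'=-0.1762, y'=0.1394
  e−x'=0.2462;  (l²−L²−(e−x')²−y'²−z²)/2L = -0.2786
  θ1 = atan2(B,A) + arccos(C/0.4316) = 1.3087
arm 2 (φ=120.0°): x'=0.2088, y'=0.0829
  A=-0.1388, B=-0.3545, C=(l²−L²−A²−y'²−z²)/(2L)=-0.0091
  γ=atan2(-0.3545,-0.1388)=-1.9440;  ψ=arccos(-0.0238)=1.5946;  θ2=γ+ψ≈-0.3494
φ3=240.0° → target in arm frame (-0.0326, -0.2223)
  A cos θ + B sin θ = C:  0.1026·cos θ + -0.3545·sin θ = -0.1781
  γ=atan2(-0.3545,0.1026)=-1.2890;  ψ=arccos(-0.4825)=2.0743;  θ3=γ+ψ≈0.7853

θ₁ = 1.3087, θ₂ = -0.3494, θ₃ = 0.7853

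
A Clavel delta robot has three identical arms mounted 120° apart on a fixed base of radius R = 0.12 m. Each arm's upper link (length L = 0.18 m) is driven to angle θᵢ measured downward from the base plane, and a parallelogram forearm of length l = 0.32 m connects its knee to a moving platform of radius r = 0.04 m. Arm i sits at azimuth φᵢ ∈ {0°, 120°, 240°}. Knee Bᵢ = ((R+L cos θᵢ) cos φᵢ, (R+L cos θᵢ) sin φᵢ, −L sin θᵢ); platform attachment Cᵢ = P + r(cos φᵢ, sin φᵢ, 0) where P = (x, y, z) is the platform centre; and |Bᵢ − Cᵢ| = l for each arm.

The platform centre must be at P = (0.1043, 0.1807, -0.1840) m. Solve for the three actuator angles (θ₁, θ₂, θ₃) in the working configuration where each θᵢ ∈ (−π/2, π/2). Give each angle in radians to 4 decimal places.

θ₁ = -0.1747, θ₂ = -0.1751, θ₃ = 1.3961

arm 1 (φ=0.0°): x'=0.1043, y'=0.1807
  e−x'=-0.0243;  (l²−L²−(e−x')²−y'²−z²)/2L = 0.0081
  γ=atan2(-0.1840,-0.0243)=-1.7021;  ψ=arccos(0.0434)=1.5274;  θ1=γ+ψ≈-0.1747
rotate P by −φ2: (0.1043, -0.1807, -0.1840)
  A cos θ + B sin θ = C:  -0.0243·cos θ + -0.1840·sin θ = 0.0081
  θ2 = atan2(B,A) + arccos(C/0.1856) = -0.1751
φ3=240.0° → target in arm frame (-0.2086, 0.0000)
  e−x'=0.2886;  (l²−L²−(e−x')²−y'²−z²)/2L = -0.1310
  θ3 = atan2(B,A) + arccos(C/0.3423) = 1.3961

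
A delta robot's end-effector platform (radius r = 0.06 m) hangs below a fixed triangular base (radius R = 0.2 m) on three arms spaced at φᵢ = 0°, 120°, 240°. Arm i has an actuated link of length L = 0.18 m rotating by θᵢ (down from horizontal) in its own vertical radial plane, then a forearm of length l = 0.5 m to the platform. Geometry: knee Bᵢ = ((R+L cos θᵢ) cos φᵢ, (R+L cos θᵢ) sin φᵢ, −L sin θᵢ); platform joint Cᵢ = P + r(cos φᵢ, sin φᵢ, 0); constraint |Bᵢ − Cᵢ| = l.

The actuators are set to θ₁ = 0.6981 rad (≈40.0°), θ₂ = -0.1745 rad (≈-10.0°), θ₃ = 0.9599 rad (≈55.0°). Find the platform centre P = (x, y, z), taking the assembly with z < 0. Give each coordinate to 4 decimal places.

arm 1 at φ=0.0°: ρ1 = 0.2779;  centre 1 = (0.2779, 0.0000, -0.1157)
arm 2 at φ=120.0°: ρ2 = 0.3173;  centre 2 = (-0.1586, 0.2748, 0.0313)
arm 3 at φ=240.0°: ρ3 = 0.2432;  centre 3 = (-0.1216, -0.2107, -0.1474)
|centre ₂|²−|centre ₁|² = 0.0110;  |centre ₃|²−|centre ₁|² = -0.0097
plane₁₂: -0.8730x+0.5495y+0.2939z = 0.0110
det = 0.8069;  x = 0.0008+0.1102z,  y = 0.0214+-0.3597z
sphere 1 gives Az²+Bz+C=0 with A=1.1415, B=0.1549, C=-0.1594;  B²−4AC=0.7519;  roots -0.4476, 0.3119;  negative root z = -0.4476
x = -0.0485, y = 0.1824

(-0.0485, 0.1824, -0.4476)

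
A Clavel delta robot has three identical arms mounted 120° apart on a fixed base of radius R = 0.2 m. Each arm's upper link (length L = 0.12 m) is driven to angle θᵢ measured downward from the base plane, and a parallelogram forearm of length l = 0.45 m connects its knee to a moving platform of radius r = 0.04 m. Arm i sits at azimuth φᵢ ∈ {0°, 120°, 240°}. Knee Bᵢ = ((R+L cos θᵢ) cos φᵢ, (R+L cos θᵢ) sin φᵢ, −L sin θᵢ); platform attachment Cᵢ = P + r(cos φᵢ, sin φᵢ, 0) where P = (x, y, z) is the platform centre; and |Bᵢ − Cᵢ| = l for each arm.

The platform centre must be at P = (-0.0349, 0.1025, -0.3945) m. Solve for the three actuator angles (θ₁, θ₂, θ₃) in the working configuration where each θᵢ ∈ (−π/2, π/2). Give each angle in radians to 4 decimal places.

arm 1 (φ=0.0°): x'=-0.0349, y'=0.1025
  e−x'=0.1949;  (l²−L²−(e−x')²−y'²−z²)/2L = -0.0668
  θ1 = atan2(B,A) + arccos(C/0.4400) = 0.6112
φ2=120.0° → target in arm frame (0.1062, -0.0210)
  A cos θ + B sin θ = C:  0.0538·cos θ + -0.3945·sin θ = 0.1214
  √(A²+B²)=0.3981;  θ2 = -1.4353+1.2610 ≈ -0.1743
arm 3 (φ=240.0°): x'=-0.0713, y'=-0.0815
  A cos θ + B sin θ = C:  0.2313·cos θ + -0.3945·sin θ = -0.1153
  √(A²+B²)=0.4573;  θ3 = -1.0405+1.8257 ≈ 0.7852

θ₁ = 0.6112, θ₂ = -0.1743, θ₃ = 0.7852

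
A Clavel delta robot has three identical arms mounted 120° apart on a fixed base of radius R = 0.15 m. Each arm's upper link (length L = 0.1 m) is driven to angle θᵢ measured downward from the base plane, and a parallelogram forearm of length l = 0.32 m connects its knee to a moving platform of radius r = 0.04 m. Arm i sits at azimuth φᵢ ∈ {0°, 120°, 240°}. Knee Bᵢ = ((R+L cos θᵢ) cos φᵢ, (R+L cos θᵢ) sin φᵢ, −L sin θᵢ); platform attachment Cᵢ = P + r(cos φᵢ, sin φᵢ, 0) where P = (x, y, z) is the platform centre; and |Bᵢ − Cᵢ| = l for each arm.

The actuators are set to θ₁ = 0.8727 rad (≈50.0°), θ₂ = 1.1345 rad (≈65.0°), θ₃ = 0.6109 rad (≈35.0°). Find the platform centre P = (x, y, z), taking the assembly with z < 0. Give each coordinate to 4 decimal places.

(0.0010, -0.0527, -0.3404)

arm 1 at φ=0.0°: ρ1 = 0.1743;  centre 1 = (0.1743, 0.0000, -0.0766)
centre 2 = (0.1523·cos120.0°, 0.1523·sin120.0°, -0.0906) = (-0.0761, 0.1319, -0.0906)
φ3=240.0°: virtual centre (-0.0960, -0.1662, -0.0574), radius l
eliminate P² terms by subtracting sphere 1 from 2 and 3
plane₁₂: -0.5008x+0.2637y+-0.0281z = -0.0048
det = 0.3090;  x = 0.0019+0.0027z,  y = -0.0148+0.1114z
sphere 1 gives Az²+Bz+C=0 with A=1.0124, B=0.1490, C=-0.0666;  B²−4AC=0.2919;  roots -0.3404, 0.1932;  negative root z = -0.3404
x = 0.0010, y = -0.0527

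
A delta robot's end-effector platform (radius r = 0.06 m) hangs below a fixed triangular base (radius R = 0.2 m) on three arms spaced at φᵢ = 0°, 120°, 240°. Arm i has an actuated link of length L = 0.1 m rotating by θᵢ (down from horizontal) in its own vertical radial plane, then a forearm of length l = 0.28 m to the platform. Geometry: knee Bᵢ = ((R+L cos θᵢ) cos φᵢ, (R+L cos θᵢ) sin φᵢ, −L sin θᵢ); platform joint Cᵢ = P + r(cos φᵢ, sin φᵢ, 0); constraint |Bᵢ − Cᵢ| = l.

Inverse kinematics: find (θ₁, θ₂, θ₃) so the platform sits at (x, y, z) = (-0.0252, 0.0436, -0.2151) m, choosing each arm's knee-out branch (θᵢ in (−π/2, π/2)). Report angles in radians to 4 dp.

rotate P by −φ1: (-0.0252, 0.0436, -0.2151)
  e−x'=0.1652;  (l²−L²−(e−x')²−y'²−z²)/2L = -0.0353
  γ=atan2(-0.2151,0.1652)=-0.9159;  ψ=arccos(-0.1302)=1.7013;  θ1=γ+ψ≈0.7855
arm 2 (φ=120.0°): x'=0.0504, y'=0.0000
  e−x'=0.0896;  (l²−L²−(e−x')²−y'²−z²)/2L = 0.0705
  θ2 = atan2(B,A) + arccos(C/0.2330) = 0.0876
arm 3 (φ=240.0°): x'=-0.0252, y'=-0.0436
  A=0.1652, B=-0.2151, C=(l²−L²−A²−y'²−z²)/(2L)=-0.0352
  θ3 = atan2(B,A) + arccos(C/0.2712) = 0.7851

θ₁ = 0.7855, θ₂ = 0.0876, θ₃ = 0.7851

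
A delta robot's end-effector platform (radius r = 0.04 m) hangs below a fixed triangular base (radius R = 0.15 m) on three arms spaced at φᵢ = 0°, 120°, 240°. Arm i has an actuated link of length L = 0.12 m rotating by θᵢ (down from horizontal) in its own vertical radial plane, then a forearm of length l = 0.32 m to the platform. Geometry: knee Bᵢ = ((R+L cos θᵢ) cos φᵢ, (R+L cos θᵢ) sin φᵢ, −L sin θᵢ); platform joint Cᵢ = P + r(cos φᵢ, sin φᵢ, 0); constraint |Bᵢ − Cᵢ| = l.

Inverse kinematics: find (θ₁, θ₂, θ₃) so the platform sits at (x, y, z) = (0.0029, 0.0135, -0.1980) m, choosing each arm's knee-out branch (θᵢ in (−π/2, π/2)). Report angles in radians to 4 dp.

θ₁ = -0.2622, θ₂ = -0.3493, θ₃ = -0.0880

rotate P by −φ1: (0.0029, 0.0135, -0.1980)
  e−x'=0.1071;  (l²−L²−(e−x')²−y'²−z²)/2L = 0.1548
  θ1 = atan2(B,A) + arccos(C/0.2251) = -0.2622
φ2=120.0° → target in arm frame (0.0102, -0.0093)
  A cos θ + B sin θ = C:  0.0998·cos θ + -0.1980·sin θ = 0.1615
  √(A²+B²)=0.2217;  θ2 = -1.1041+0.7548 ≈ -0.3493
rotate P by −φ3: (-0.0131, -0.0042, -0.1980)
  e−x'=0.1231;  (l²−L²−(e−x')²−y'²−z²)/2L = 0.1401
  γ=atan2(-0.1980,0.1231)=-1.0144;  ψ=arccos(0.6007)=0.9264;  θ3=γ+ψ≈-0.0880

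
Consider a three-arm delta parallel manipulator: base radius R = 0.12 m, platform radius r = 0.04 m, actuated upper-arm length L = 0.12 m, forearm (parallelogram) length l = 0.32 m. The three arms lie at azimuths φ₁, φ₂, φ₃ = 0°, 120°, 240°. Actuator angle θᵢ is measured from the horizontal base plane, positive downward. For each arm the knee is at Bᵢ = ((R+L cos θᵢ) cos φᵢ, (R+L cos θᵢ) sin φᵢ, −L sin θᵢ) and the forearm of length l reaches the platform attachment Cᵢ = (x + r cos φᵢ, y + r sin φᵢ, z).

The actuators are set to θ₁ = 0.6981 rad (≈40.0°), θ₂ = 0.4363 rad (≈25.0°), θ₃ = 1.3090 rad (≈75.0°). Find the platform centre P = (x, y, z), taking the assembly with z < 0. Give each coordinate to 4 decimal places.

(0.0312, 0.1142, -0.3409)

φ1=0.0°: virtual centre (0.1719, 0.0000, -0.0771), radius l
φ2=120.0°: virtual centre (-0.0944, 0.1635, -0.0507), radius l
S3 = (0.1111·cos240.0°, 0.1111·sin240.0°, -0.1159) = (-0.0555, -0.0962, -0.1159)
|S₂|²−|S₁|² = 0.0027;  |S₃|²−|S₁|² = -0.0097
[-0.5326 0.3269 0.0528]·P = 0.0027;  [-0.4549 -0.1924 -0.0776]·P = -0.0097
Cramer: x(z) = 0.0106-0.0605z;  y(z) = 0.0255-0.2602z
into |P−S₁|² = l²: 1.0713z² + 0.1605z + -0.0698 = 0;  Δ = 0.3248;  z = -0.3409 or 0.1911 → z<0 root = -0.3409
x = 0.0312, y = 0.1142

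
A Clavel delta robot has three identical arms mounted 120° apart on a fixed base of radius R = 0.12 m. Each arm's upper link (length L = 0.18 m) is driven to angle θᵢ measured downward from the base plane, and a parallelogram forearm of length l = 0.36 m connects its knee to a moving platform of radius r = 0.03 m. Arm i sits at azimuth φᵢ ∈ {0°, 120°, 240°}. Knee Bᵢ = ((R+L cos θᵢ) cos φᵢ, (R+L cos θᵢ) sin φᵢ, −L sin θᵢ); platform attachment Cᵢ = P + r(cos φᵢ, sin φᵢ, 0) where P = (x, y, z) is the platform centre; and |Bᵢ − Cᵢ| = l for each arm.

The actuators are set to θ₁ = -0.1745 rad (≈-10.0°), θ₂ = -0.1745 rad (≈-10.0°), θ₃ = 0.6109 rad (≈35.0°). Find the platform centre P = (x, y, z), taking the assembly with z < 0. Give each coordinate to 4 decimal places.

centre 1 = (0.2673·cos0.0°, 0.2673·sin0.0°, 0.0313) = (0.2673, 0.0000, 0.0313)
arm 2 at φ=120.0°: e+L cos θ2 = 0.2673;  centre 2 = (-0.1336, 0.2315, 0.0313)
centre 3 = (0.2374·cos240.0°, 0.2374·sin240.0°, -0.1032) = (-0.1187, -0.2056, -0.1032)
subtract pairs → two planes through P
plane₁₂: -0.8018x+0.4629y+0.0000z = 0.0000
det = 0.6871;  x = 0.0036+-0.1812z,  y = 0.0063+-0.3139z
sphere 1 gives Az²+Bz+C=0 with A=1.1314, B=0.0291, C=-0.0591;  B²−4AC=0.2682;  roots -0.2417, 0.2160;  negative root z = -0.2417
x = 0.0474, y = 0.0821

(0.0474, 0.0821, -0.2417)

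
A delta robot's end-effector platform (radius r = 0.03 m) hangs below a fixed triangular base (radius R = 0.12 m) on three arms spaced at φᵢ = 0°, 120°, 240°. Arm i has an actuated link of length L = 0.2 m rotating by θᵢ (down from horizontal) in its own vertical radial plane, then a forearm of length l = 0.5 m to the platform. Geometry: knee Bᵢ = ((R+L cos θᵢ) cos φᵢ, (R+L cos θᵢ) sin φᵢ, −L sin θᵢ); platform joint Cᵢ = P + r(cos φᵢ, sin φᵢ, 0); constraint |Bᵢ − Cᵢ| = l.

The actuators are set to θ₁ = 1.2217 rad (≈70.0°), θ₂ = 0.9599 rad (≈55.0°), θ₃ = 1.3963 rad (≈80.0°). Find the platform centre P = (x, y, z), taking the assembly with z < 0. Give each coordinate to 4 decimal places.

(-0.0084, 0.0994, -0.6487)

φ1=0.0°: virtual centre (0.1584, 0.0000, -0.1879), radius l
φ2=120.0°: virtual centre (-0.1024, 0.1773, -0.1638), radius l
arm 3 at φ=240.0°: (R−r)+L cos θ3 = 0.1247;  S3 = (-0.0624, -0.1080, -0.1970)
subtract pairs → two planes through P
linear system: -0.5215x+0.3546y = 0.0083−0.0482z; -0.4415x+-0.2160y = -0.0061−-0.0181z
Cramer: x(z) = 0.0013+0.0149z;  y(z) = 0.0254-0.1141z
quadratic in z: (1.0132)z²+(0.3654)z+(-0.1893)=0, √Δ=0.9492 → z ∈ {-0.6487, 0.2881}; z = -0.6487 (taking z<0)
x = -0.0084, y = 0.0994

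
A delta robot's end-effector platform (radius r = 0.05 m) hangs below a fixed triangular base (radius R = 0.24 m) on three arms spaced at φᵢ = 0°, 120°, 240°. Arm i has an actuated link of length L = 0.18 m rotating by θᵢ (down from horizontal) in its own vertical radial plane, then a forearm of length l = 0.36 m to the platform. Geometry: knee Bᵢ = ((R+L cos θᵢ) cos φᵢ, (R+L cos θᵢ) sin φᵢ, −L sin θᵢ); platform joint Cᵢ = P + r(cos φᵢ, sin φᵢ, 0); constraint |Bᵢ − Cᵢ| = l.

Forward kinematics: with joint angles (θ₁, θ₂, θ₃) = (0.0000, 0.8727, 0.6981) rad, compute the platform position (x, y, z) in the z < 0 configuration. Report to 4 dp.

(0.0652, -0.0167, -0.1909)

centre 1 = (0.3700·cos0.0°, 0.3700·sin0.0°, 0.0000) = (0.3700, 0.0000, 0.0000)
centre 2 = (0.3057·cos120.0°, 0.3057·sin120.0°, -0.1379) = (-0.1528, 0.2647, -0.1379)
arm 3 at φ=240.0°: (R−r)+L cos θ3 = 0.3279;  centre 3 = (-0.1639, -0.2840, -0.1157)
|centre ₂|²−|centre ₁|² = -0.0244;  |centre ₃|²−|centre ₁|² = -0.0160
linear system: -1.0457x+0.5295y = -0.0244−-0.2758z; -1.0679x+-0.5679y = -0.0160−-0.2314z
det = 1.1593;  x = 0.0193+-0.2408z,  y = -0.0081+0.0453z
into |P−centre ₁|² = l²: 1.0600z² + 0.1682z + -0.0065 = 0;  Δ = 0.0560;  z = -0.1909 or 0.0323 → z<0 root = -0.1909
x = 0.0652, y = -0.0167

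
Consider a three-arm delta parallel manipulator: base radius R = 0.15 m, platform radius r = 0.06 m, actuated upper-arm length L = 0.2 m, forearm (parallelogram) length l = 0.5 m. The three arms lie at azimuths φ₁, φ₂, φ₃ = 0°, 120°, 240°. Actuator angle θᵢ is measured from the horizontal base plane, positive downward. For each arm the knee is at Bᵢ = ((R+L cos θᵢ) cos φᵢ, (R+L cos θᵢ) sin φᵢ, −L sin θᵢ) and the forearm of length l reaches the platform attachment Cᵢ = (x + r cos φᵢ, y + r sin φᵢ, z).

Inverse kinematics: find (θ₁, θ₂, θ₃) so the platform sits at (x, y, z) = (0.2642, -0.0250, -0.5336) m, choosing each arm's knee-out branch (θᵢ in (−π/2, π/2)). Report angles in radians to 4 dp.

arm 1 (φ=0.0°): x'=0.2642, y'=-0.0250
  e−x'=-0.1742;  (l²−L²−(e−x')²−y'²−z²)/2L = -0.2642
  θ1 = atan2(B,A) + arccos(C/0.5613) = 0.1746
φ2=120.0° → target in arm frame (-0.1538, -0.2163)
  A=0.2438, B=-0.5336, C=(l²−L²−A²−y'²−z²)/(2L)=-0.4523
  √(A²+B²)=0.5866;  θ2 = -1.1423+2.4513 ≈ 1.3090
φ3=240.0° → target in arm frame (-0.1104, 0.2413)
  A cos θ + B sin θ = C:  0.2004·cos θ + -0.5336·sin θ = -0.4328
  γ=atan2(-0.5336,0.2004)=-1.2115;  ψ=arccos(-0.7594)=2.4331;  θ3=γ+ψ≈1.2217

θ₁ = 0.1746, θ₂ = 1.3090, θ₃ = 1.2217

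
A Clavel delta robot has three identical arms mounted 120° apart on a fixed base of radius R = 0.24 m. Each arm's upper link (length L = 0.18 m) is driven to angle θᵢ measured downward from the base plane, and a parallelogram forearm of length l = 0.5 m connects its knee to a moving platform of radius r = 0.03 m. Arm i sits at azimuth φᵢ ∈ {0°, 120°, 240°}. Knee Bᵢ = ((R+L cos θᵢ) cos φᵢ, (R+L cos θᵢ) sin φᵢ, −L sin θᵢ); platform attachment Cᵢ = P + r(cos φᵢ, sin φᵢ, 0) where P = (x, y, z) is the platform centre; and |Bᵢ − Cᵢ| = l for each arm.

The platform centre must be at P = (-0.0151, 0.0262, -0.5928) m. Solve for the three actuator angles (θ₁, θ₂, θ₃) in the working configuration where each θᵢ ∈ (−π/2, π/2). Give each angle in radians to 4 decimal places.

θ₁ = 1.3090, θ₂ = 1.1349, θ₃ = 1.3092

φ1=0.0° → target in arm frame (-0.0151, 0.0262)
  A=0.2251, B=-0.5928, C=(l²−L²−A²−y'²−z²)/(2L)=-0.5144
  √(A²+B²)=0.6341;  θ1 = -1.2079+2.5169 ≈ 1.3090
φ2=120.0° → target in arm frame (0.0302, 0.0000)
  e−x'=0.1798;  (l²−L²−(e−x')²−y'²−z²)/2L = -0.4615
  γ=atan2(-0.5928,0.1798)=-1.2764;  ψ=arccos(-0.7449)=2.4112;  θ2=γ+ψ≈1.1349
rotate P by −φ3: (-0.0151, -0.0262, -0.5928)
  A=0.2251, B=-0.5928, C=(l²−L²−A²−y'²−z²)/(2L)=-0.5144
  θ3 = atan2(B,A) + arccos(C/0.6341) = 1.3092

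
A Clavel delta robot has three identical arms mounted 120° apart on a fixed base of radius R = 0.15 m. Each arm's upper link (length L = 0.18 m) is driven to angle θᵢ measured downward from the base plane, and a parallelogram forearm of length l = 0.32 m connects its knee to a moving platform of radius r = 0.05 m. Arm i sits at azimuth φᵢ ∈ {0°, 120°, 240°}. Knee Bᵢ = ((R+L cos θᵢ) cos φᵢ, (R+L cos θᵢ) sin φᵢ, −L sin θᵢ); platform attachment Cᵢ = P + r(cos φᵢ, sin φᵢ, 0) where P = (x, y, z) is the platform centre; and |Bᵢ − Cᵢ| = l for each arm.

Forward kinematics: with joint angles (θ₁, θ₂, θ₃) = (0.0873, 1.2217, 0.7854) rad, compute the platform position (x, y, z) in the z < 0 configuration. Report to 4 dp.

O1 = (0.2793·cos0.0°, 0.2793·sin0.0°, -0.0157) = (0.2793, 0.0000, -0.0157)
φ2=120.0°: virtual centre (-0.0808, 0.1399, -0.1691), radius l
arm 3 at φ=240.0°: e+L cos θ3 = 0.2273;  O3 = (-0.1136, -0.1968, -0.1273)
subtract pairs → two planes through P
[-0.7202 0.2798 -0.3069]·P = -0.0235;  [-0.7859 -0.3937 -0.2232]·P = -0.0104
Cramer: x(z) = 0.0242-0.3640z;  y(z) = -0.0219+0.1598z
sphere 1 gives Az²+Bz+C=0 with A=1.1581, B=0.2101, C=-0.0366;  B²−4AC=0.2137;  roots -0.2903, 0.1088;  negative root z = -0.2903
x = 0.1299, y = -0.0683

(0.1299, -0.0683, -0.2903)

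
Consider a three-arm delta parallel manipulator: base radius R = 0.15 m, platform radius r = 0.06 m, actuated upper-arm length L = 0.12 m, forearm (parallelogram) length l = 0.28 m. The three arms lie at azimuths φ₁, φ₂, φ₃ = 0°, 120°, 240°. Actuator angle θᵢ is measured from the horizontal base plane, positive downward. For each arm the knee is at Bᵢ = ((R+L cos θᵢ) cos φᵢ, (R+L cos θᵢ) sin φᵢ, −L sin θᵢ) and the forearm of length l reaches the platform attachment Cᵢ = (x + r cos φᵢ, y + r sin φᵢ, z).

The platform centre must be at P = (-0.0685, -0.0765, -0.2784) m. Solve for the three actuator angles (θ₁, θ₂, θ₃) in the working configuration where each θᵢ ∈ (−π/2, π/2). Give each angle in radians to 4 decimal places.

θ₁ = 1.1345, θ₂ = 0.9595, θ₃ = 0.1742

rotate P by −φ1: (-0.0685, -0.0765, -0.2784)
  A cos θ + B sin θ = C:  0.1585·cos θ + -0.2784·sin θ = -0.1853
  θ1 = atan2(B,A) + arccos(C/0.3204) = 1.1345
φ2=120.0° → target in arm frame (-0.0320, 0.0976)
  A=0.1220, B=-0.2784, C=(l²−L²−A²−y'²−z²)/(2L)=-0.1580
  θ2 = atan2(B,A) + arccos(C/0.3040) = 0.9595
arm 3 (φ=240.0°): x'=0.1005, y'=-0.0211
  A cos θ + B sin θ = C:  -0.0105·cos θ + -0.2784·sin θ = -0.0586
  θ3 = atan2(B,A) + arccos(C/0.2786) = 0.1742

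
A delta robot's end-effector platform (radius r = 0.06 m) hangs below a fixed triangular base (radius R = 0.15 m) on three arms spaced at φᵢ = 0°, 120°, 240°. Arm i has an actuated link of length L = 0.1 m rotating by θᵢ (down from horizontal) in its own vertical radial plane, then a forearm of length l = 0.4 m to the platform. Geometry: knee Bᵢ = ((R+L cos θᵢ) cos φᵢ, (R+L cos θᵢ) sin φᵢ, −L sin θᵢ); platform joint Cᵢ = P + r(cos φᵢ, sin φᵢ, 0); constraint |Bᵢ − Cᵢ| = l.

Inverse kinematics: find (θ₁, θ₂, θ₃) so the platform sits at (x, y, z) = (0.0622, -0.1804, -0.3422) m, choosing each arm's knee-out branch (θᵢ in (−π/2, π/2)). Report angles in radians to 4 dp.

arm 1 (φ=0.0°): x'=0.0622, y'=-0.1804
  A=0.0278, B=-0.3422, C=(l²−L²−A²−y'²−z²)/(2L)=-0.0021
  γ=atan2(-0.3422,0.0278)=-1.4897;  ψ=arccos(-0.0061)=1.5769;  θ1=γ+ψ≈0.0871
rotate P by −φ2: (-0.1873, 0.0363, -0.3422)
  A=0.2773, B=-0.3422, C=(l²−L²−A²−y'²−z²)/(2L)=-0.2267
  √(A²+B²)=0.4405;  θ2 = -0.8897+2.1113 ≈ 1.2216
rotate P by −φ3: (0.1251, 0.1441, -0.3422)
  A=-0.0351, B=-0.3422, C=(l²−L²−A²−y'²−z²)/(2L)=0.0545
  √(A²+B²)=0.3440;  θ3 = -1.6731+1.4116 ≈ -0.2615

θ₁ = 0.0871, θ₂ = 1.2216, θ₃ = -0.2615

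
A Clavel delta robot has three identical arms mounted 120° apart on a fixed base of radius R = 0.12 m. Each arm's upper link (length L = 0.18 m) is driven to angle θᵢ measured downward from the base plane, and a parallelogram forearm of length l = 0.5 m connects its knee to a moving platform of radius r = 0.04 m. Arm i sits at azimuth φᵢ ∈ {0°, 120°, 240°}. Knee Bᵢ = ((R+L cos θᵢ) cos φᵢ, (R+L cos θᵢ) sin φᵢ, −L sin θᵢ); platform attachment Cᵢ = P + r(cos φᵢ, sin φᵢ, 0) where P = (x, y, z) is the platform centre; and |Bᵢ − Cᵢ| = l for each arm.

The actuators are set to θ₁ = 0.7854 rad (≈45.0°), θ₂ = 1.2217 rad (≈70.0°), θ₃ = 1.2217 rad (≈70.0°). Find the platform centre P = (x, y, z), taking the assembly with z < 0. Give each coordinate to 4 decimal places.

φ1=0.0°: virtual centre (0.2073, 0.0000, -0.1273), radius l
φ2=120.0°: virtual centre (-0.0708, 0.1226, -0.1691), radius l
arm 3 at φ=240.0°: ρ3 = 0.1416;  centre 3 = (-0.0708, -0.1226, -0.1691)
subtract pairs → two planes through P
linear system: -0.5561x+0.2452y = -0.0105−-0.0837z; -0.5561x+-0.2452y = -0.0105−-0.0837z
det = 0.2727;  x = 0.0189+-0.1506z,  y = 0.0000+0.0000z
quadratic in z: (1.0227)z²+(0.3113)z+(-0.1983)=0, √Δ=0.9530 → z ∈ {-0.6181, 0.3137}; z = -0.6181 (taking z<0)
x = 0.1120, y = 0.0000

(0.1120, 0.0000, -0.6181)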